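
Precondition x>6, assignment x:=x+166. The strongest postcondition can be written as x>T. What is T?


Formula: sp(P, x:=E) = exists old_x. (x = E[old_x/x]) AND P[old_x/x] (old_x is the value of x before the assignment; eliminate old_x by solving x = E[old_x/x] for old_x)
Step 1: Precondition P: x>6, i.e. old_x > 6
Step 2: Assignment gives x = old_x + 166, so old_x = x - 166
Step 3: Substitute into P: x - 166 > 6
Step 4: Simplify: x > 6+166 = 172

172


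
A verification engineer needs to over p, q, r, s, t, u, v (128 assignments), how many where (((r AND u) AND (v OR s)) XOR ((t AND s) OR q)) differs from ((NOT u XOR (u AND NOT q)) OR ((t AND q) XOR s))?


F1 = (((r AND u) AND (v OR s)) XOR ((t AND s) OR q))
F2 = ((NOT u XOR (u AND NOT q)) OR ((t AND q) XOR s))
Evaluate both on each of 128 rows (bits = p,q,r,s,t,u,v):
  row 0 [0000000]: F1=0 F2=1 (differ) -> 1
  row 1 [0000001]: F1=0 F2=1 (differ) -> 1
  row 2 [0000010]: F1=0 F2=1 (differ) -> 1
  row 3 [0000011]: F1=0 F2=1 (differ) -> 1
  row 4 [0000100]: F1=0 F2=1 (differ) -> 1
  (every remaining row is evaluated the same way; all 128 results are listed next)
Full result column, 8 rows per line (p,q,r,s fixed per line; t,u,v runs 000..111 left to right):
  rows 0-7 [p,q,r,s=0000]: 11111111  (ones: 8)
  rows 8-15 [p,q,r,s=0001]: 11110000  (ones: 4)
  rows 16-23 [p,q,r,s=0010]: 11101110  (ones: 6)
  rows 24-31 [p,q,r,s=0011]: 11000011  (ones: 4)
  rows 32-39 [p,q,r,s=0100]: 00110000  (ones: 2)
  rows 40-47 [p,q,r,s=0101]: 00000011  (ones: 2)
  rows 48-55 [p,q,r,s=0110]: 00100001  (ones: 2)
  rows 56-63 [p,q,r,s=0111]: 00110000  (ones: 2)
  rows 64-71 [p,q,r,s=1000]: 11111111  (ones: 8)
  rows 72-79 [p,q,r,s=1001]: 11110000  (ones: 4)
  rows 80-87 [p,q,r,s=1010]: 11101110  (ones: 6)
  rows 88-95 [p,q,r,s=1011]: 11000011  (ones: 4)
  rows 96-103 [p,q,r,s=1100]: 00110000  (ones: 2)
  rows 104-111 [p,q,r,s=1101]: 00000011  (ones: 2)
  rows 112-119 [p,q,r,s=1110]: 00100001  (ones: 2)
  rows 120-127 [p,q,r,s=1111]: 00110000  (ones: 2)
Disagreements = 8+4+6+4+2+2+2+2+8+4+6+4+2+2+2+2 = 60

60


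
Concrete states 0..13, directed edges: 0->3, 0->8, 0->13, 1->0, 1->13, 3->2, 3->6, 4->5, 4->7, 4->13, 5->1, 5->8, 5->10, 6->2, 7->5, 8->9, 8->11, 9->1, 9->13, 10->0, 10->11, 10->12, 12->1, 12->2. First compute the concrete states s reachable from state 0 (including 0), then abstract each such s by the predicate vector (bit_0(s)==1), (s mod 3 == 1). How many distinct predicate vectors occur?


BFS from 0:
Concrete reachable: {0, 1, 2, 3, 6, 8, 9, 11, 13}
Abstract via predicates (bit_0(s)==1), (s mod 3 == 1):
  (0,0) <- {0, 2, 6, 8}
  (1,0) <- {3, 9, 11}
  (1,1) <- {1, 13}
Distinct abstract states = 3

3


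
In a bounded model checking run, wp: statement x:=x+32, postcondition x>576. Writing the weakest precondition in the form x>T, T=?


Formula: wp(x:=E, P) = P[E/x] (substitute E for x in postcondition)
Step 1: Postcondition: x>576
Step 2: Substitute x+32 for x: x+32>576
Step 3: Solve for x: x > 576-32 = 544

544


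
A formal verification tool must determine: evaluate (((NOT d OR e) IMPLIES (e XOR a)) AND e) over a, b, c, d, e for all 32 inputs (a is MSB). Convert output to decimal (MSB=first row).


Formula: (((NOT d OR e) IMPLIES (e XOR a)) AND e) over a, b, c, d, e (32 rows)
Evaluate each row (bits = a,b,c,d,e, MSB first):
  row 0 [00000]: (((NOT 0 OR 0) IMPLIES (0 XOR 0)) AND 0) -> 0
  row 1 [00001]: (((NOT 0 OR 1) IMPLIES (1 XOR 0)) AND 1) -> 1
  row 2 [00010]: (((NOT 1 OR 0) IMPLIES (0 XOR 0)) AND 0) -> 0
  row 3 [00011]: (((NOT 1 OR 1) IMPLIES (1 XOR 0)) AND 1) -> 1
  row 4 [00100]: (((NOT 0 OR 0) IMPLIES (0 XOR 0)) AND 0) -> 0
  row 5 [00101]: (((NOT 0 OR 1) IMPLIES (1 XOR 0)) AND 1) -> 1
  row 6 [00110]: (((NOT 1 OR 0) IMPLIES (0 XOR 0)) AND 0) -> 0
  row 7 [00111]: (((NOT 1 OR 1) IMPLIES (1 XOR 0)) AND 1) -> 1
  row 8 [01000]: (((NOT 0 OR 0) IMPLIES (0 XOR 0)) AND 0) -> 0
  row 9 [01001]: (((NOT 0 OR 1) IMPLIES (1 XOR 0)) AND 1) -> 1
  row 10 [01010]: (((NOT 1 OR 0) IMPLIES (0 XOR 0)) AND 0) -> 0
  row 11 [01011]: (((NOT 1 OR 1) IMPLIES (1 XOR 0)) AND 1) -> 1
  row 12 [01100]: (((NOT 0 OR 0) IMPLIES (0 XOR 0)) AND 0) -> 0
  row 13 [01101]: (((NOT 0 OR 1) IMPLIES (1 XOR 0)) AND 1) -> 1
  row 14 [01110]: (((NOT 1 OR 0) IMPLIES (0 XOR 0)) AND 0) -> 0
  row 15 [01111]: (((NOT 1 OR 1) IMPLIES (1 XOR 0)) AND 1) -> 1
  row 16 [10000]: (((NOT 0 OR 0) IMPLIES (0 XOR 1)) AND 0) -> 0
  row 17 [10001]: (((NOT 0 OR 1) IMPLIES (1 XOR 1)) AND 1) -> 0
  row 18 [10010]: (((NOT 1 OR 0) IMPLIES (0 XOR 1)) AND 0) -> 0
  row 19 [10011]: (((NOT 1 OR 1) IMPLIES (1 XOR 1)) AND 1) -> 0
  row 20 [10100]: (((NOT 0 OR 0) IMPLIES (0 XOR 1)) AND 0) -> 0
  row 21 [10101]: (((NOT 0 OR 1) IMPLIES (1 XOR 1)) AND 1) -> 0
  row 22 [10110]: (((NOT 1 OR 0) IMPLIES (0 XOR 1)) AND 0) -> 0
  row 23 [10111]: (((NOT 1 OR 1) IMPLIES (1 XOR 1)) AND 1) -> 0
  row 24 [11000]: (((NOT 0 OR 0) IMPLIES (0 XOR 1)) AND 0) -> 0
  row 25 [11001]: (((NOT 0 OR 1) IMPLIES (1 XOR 1)) AND 1) -> 0
  row 26 [11010]: (((NOT 1 OR 0) IMPLIES (0 XOR 1)) AND 0) -> 0
  row 27 [11011]: (((NOT 1 OR 1) IMPLIES (1 XOR 1)) AND 1) -> 0
  row 28 [11100]: (((NOT 0 OR 0) IMPLIES (0 XOR 1)) AND 0) -> 0
  row 29 [11101]: (((NOT 0 OR 1) IMPLIES (1 XOR 1)) AND 1) -> 0
  row 30 [11110]: (((NOT 1 OR 0) IMPLIES (0 XOR 1)) AND 0) -> 0
  row 31 [11111]: (((NOT 1 OR 1) IMPLIES (1 XOR 1)) AND 1) -> 0
Full result column, 4 rows per line (a,b,c fixed per line; d,e runs 00..11 left to right):
  rows 0-3 [a,b,c=000]: 0101  = hex 5
  rows 4-7 [a,b,c=001]: 0101  = hex 5
  rows 8-11 [a,b,c=010]: 0101  = hex 5
  rows 12-15 [a,b,c=011]: 0101  = hex 5
  rows 16-19 [a,b,c=100]: 0000  = hex 0
  rows 20-23 [a,b,c=101]: 0000  = hex 0
  rows 24-27 [a,b,c=110]: 0000  = hex 0
  rows 28-31 [a,b,c=111]: 0000  = hex 0
Output column (row 0 .. row 31) = 01010101010101010000000000000000
Output column grouped in 4s = 0101 0101 0101 0101 0000 0000 0000 0000 = 0x55550000
Convert to decimal digit by digit (value = value*16 + digit):
  5 -> 5
  5*16 + 5 = 85
  85*16 + 5 = 1365
  1365*16 + 5 = 21845
  21845*16 + 0 = 349520
  349520*16 + 0 = 5592320
  5592320*16 + 0 = 89477120
  89477120*16 + 0 = 1431633920
Decimal = 1431633920

1431633920


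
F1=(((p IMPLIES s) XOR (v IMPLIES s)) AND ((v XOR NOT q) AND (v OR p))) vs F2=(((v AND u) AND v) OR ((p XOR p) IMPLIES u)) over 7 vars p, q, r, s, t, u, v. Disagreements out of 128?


F1 = (((p IMPLIES s) XOR (v IMPLIES s)) AND ((v XOR NOT q) AND (v OR p)))
F2 = (((v AND u) AND v) OR ((p XOR p) IMPLIES u))
Evaluate both on each of 128 rows (bits = p,q,r,s,t,u,v):
  row 0 [0000000]: F1=0 F2=1 (differ) -> 1
  row 1 [0000001]: F1=0 F2=1 (differ) -> 1
  row 2 [0000010]: F1=0 F2=1 (differ) -> 1
  row 3 [0000011]: F1=0 F2=1 (differ) -> 1
  row 4 [0000100]: F1=0 F2=1 (differ) -> 1
  (every remaining row is evaluated the same way; all 128 results are listed next)
Full result column, 8 rows per line (p,q,r,s fixed per line; t,u,v runs 000..111 left to right):
  rows 0-7 [p,q,r,s=0000]: 11111111  (ones: 8)
  rows 8-15 [p,q,r,s=0001]: 11111111  (ones: 8)
  rows 16-23 [p,q,r,s=0010]: 11111111  (ones: 8)
  rows 24-31 [p,q,r,s=0011]: 11111111  (ones: 8)
  rows 32-39 [p,q,r,s=0100]: 10101010  (ones: 4)
  rows 40-47 [p,q,r,s=0101]: 11111111  (ones: 8)
  rows 48-55 [p,q,r,s=0110]: 10101010  (ones: 4)
  rows 56-63 [p,q,r,s=0111]: 11111111  (ones: 8)
  rows 64-71 [p,q,r,s=1000]: 01010101  (ones: 4)
  rows 72-79 [p,q,r,s=1001]: 11111111  (ones: 8)
  rows 80-87 [p,q,r,s=1010]: 01010101  (ones: 4)
  rows 88-95 [p,q,r,s=1011]: 11111111  (ones: 8)
  rows 96-103 [p,q,r,s=1100]: 11111111  (ones: 8)
  rows 104-111 [p,q,r,s=1101]: 11111111  (ones: 8)
  rows 112-119 [p,q,r,s=1110]: 11111111  (ones: 8)
  rows 120-127 [p,q,r,s=1111]: 11111111  (ones: 8)
Disagreements = 8+8+8+8+4+8+4+8+4+8+4+8+8+8+8+8 = 112

112


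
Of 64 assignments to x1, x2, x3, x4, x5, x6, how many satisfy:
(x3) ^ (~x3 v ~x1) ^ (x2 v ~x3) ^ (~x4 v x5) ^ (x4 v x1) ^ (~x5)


CNF with 6 clauses over 6 vars (64 assignments).
An assignment satisfies CNF iff every clause has >=1 true literal.
Check each row (bits = x1,x2,x3,x4,x5,x6; clause T/F shown):
  row 0 [000000]: clauses=FTTTFT -> 0
  row 1 [000001]: clauses=FTTTFT -> 0
  row 2 [000010]: clauses=FTTTFF -> 0
  row 3 [000011]: clauses=FTTTFF -> 0
  row 4 [000100]: clauses=FTTFTT -> 0
  (every remaining row is evaluated the same way; all 64 results are listed next)
Full result column, 8 rows per line (x1,x2,x3 fixed per line; x4,x5,x6 runs 000..111 left to right):
  rows 0-7 [x1,x2,x3=000]: 00000000  (ones: 0)
  rows 8-15 [x1,x2,x3=001]: 00000000  (ones: 0)
  rows 16-23 [x1,x2,x3=010]: 00000000  (ones: 0)
  rows 24-31 [x1,x2,x3=011]: 00000000  (ones: 0)
  rows 32-39 [x1,x2,x3=100]: 00000000  (ones: 0)
  rows 40-47 [x1,x2,x3=101]: 00000000  (ones: 0)
  rows 48-55 [x1,x2,x3=110]: 00000000  (ones: 0)
  rows 56-63 [x1,x2,x3=111]: 00000000  (ones: 0)
Satisfying assignments = 0+0+0+0+0+0+0+0 = 0

0


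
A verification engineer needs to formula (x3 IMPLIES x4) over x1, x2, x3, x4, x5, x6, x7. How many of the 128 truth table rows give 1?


Formula: (x3 IMPLIES x4) over 7 vars (128 rows)
Evaluate each row (x1, x2, x3, x4, x5, x6, x7 as bits, MSB first):
  row 0 [0000000]: (0 IMPLIES 0) -> 1
  row 1 [0000001]: (0 IMPLIES 0) -> 1
  row 2 [0000010]: (0 IMPLIES 0) -> 1
  row 3 [0000011]: (0 IMPLIES 0) -> 1
  row 4 [0000100]: (0 IMPLIES 0) -> 1
  (every remaining row is evaluated the same way; all 128 results are listed next)
Full result column, 8 rows per line (x1,x2,x3,x4 fixed per line; x5,x6,x7 runs 000..111 left to right):
  rows 0-7 [x1,x2,x3,x4=0000]: 11111111  (ones: 8)
  rows 8-15 [x1,x2,x3,x4=0001]: 11111111  (ones: 8)
  rows 16-23 [x1,x2,x3,x4=0010]: 00000000  (ones: 0)
  rows 24-31 [x1,x2,x3,x4=0011]: 11111111  (ones: 8)
  rows 32-39 [x1,x2,x3,x4=0100]: 11111111  (ones: 8)
  rows 40-47 [x1,x2,x3,x4=0101]: 11111111  (ones: 8)
  rows 48-55 [x1,x2,x3,x4=0110]: 00000000  (ones: 0)
  rows 56-63 [x1,x2,x3,x4=0111]: 11111111  (ones: 8)
  rows 64-71 [x1,x2,x3,x4=1000]: 11111111  (ones: 8)
  rows 72-79 [x1,x2,x3,x4=1001]: 11111111  (ones: 8)
  rows 80-87 [x1,x2,x3,x4=1010]: 00000000  (ones: 0)
  rows 88-95 [x1,x2,x3,x4=1011]: 11111111  (ones: 8)
  rows 96-103 [x1,x2,x3,x4=1100]: 11111111  (ones: 8)
  rows 104-111 [x1,x2,x3,x4=1101]: 11111111  (ones: 8)
  rows 112-119 [x1,x2,x3,x4=1110]: 00000000  (ones: 0)
  rows 120-127 [x1,x2,x3,x4=1111]: 11111111  (ones: 8)
Count of 1-rows = 8+8+0+8+8+8+0+8+8+8+0+8+8+8+0+8 = 96

96


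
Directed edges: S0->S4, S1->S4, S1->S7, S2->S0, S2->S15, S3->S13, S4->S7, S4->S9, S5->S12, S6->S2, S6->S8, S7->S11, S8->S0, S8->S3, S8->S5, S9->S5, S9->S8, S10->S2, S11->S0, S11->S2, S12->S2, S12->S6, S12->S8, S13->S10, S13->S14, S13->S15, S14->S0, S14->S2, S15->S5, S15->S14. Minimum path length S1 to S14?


BFS layer-by-layer from S1:
  dist 0: {S1}
  dist 1: {S4, S7}
  dist 2: {S9, S11}
  dist 3: {S0, S2, S5, S8}
  dist 4: {S3, S12, S15}
  dist 5: {S6, S13, S14}
  -> S14 reached at distance 5
Shortest path length = 5

5


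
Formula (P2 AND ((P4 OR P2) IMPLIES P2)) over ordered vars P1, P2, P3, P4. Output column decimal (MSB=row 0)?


Formula: (P2 AND ((P4 OR P2) IMPLIES P2)) over P1, P2, P3, P4 (16 rows)
Evaluate each row (bits = P1,P2,P3,P4, MSB first):
  row 0 [0000]: (0 AND ((0 OR 0) IMPLIES 0)) -> 0
  row 1 [0001]: (0 AND ((1 OR 0) IMPLIES 0)) -> 0
  row 2 [0010]: (0 AND ((0 OR 0) IMPLIES 0)) -> 0
  row 3 [0011]: (0 AND ((1 OR 0) IMPLIES 0)) -> 0
  row 4 [0100]: (1 AND ((0 OR 1) IMPLIES 1)) -> 1
  row 5 [0101]: (1 AND ((1 OR 1) IMPLIES 1)) -> 1
  row 6 [0110]: (1 AND ((0 OR 1) IMPLIES 1)) -> 1
  row 7 [0111]: (1 AND ((1 OR 1) IMPLIES 1)) -> 1
  row 8 [1000]: (0 AND ((0 OR 0) IMPLIES 0)) -> 0
  row 9 [1001]: (0 AND ((1 OR 0) IMPLIES 0)) -> 0
  row 10 [1010]: (0 AND ((0 OR 0) IMPLIES 0)) -> 0
  row 11 [1011]: (0 AND ((1 OR 0) IMPLIES 0)) -> 0
  row 12 [1100]: (1 AND ((0 OR 1) IMPLIES 1)) -> 1
  row 13 [1101]: (1 AND ((1 OR 1) IMPLIES 1)) -> 1
  row 14 [1110]: (1 AND ((0 OR 1) IMPLIES 1)) -> 1
  row 15 [1111]: (1 AND ((1 OR 1) IMPLIES 1)) -> 1
Full result column, 4 rows per line (P1,P2 fixed per line; P3,P4 runs 00..11 left to right):
  rows 0-3 [P1,P2=00]: 0000  = hex 0
  rows 4-7 [P1,P2=01]: 1111  = hex F
  rows 8-11 [P1,P2=10]: 0000  = hex 0
  rows 12-15 [P1,P2=11]: 1111  = hex F
Output column (row 0 .. row 15) = 0000111100001111
Output column grouped in 4s = 0000 1111 0000 1111 = 0x0F0F
Convert to decimal digit by digit (value = value*16 + digit):
  0 -> 0
  0*16 + 15 (F) = 15
  15*16 + 0 = 240
  240*16 + 15 (F) = 3855
Decimal = 3855

3855


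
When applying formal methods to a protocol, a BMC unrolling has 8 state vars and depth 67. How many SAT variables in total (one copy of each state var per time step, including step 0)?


BMC unrolls to depth k, creating one copy of each state var for steps 0..k.
Step count = 67 + 1 = 68 (steps 0 through 67)
Vars per step = 8
Total = 8 * 68 = 544

544


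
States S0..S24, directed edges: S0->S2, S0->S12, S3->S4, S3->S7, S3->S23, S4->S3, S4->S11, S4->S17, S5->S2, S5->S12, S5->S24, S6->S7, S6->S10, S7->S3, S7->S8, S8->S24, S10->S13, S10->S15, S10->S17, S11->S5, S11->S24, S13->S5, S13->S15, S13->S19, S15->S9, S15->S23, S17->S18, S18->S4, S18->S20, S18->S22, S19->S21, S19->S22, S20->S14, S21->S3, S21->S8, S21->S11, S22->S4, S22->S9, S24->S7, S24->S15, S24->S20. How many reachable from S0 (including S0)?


BFS from S0:
  layer 0: {S0}
  layer 1: {S2, S12}
Reachable set: {S0, S2, S12}
Count = 3

3


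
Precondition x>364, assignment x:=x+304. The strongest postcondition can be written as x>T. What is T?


Formula: sp(P, x:=E) = exists old_x. (x = E[old_x/x]) AND P[old_x/x] (old_x is the value of x before the assignment; eliminate old_x by solving x = E[old_x/x] for old_x)
Step 1: Precondition P: x>364, i.e. old_x > 364
Step 2: Assignment gives x = old_x + 304, so old_x = x - 304
Step 3: Substitute into P: x - 304 > 364
Step 4: Simplify: x > 364+304 = 668

668


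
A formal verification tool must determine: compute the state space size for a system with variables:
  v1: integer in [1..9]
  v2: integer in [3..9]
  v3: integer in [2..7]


State space = product of domain sizes of all variables.
Domain sizes:
  v1 (integer in [1..9]): 9
  v2 (integer in [3..9]): 7
  v3 (integer in [2..7]): 6
Product = 9 * 7 * 6 = 378

378


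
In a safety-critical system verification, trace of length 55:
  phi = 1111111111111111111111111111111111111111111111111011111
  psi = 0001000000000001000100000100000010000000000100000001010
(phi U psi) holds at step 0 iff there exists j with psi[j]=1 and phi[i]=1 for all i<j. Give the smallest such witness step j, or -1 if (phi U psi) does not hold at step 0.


(phi U psi) at 0: need smallest j with psi[j]=1 and phi[i]=1 for all i in [0,j).
Scan from step 0:
  step 0: phi=1, psi=0 -> continue
  step 1: phi=1, psi=0 -> continue
  step 2: phi=1, psi=0 -> continue
  step 3: psi=1 and phi held for [0,3) -> witness found
Witness step = 3

3


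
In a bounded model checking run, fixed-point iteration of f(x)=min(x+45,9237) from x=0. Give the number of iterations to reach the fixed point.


Step 1: x=0, cap=9237, increment=45
Step 2: x grows by 45 each step until capped at 9237; fixed point is x=9237
Step 3: iterations = ceil(9237/45) = 206

206


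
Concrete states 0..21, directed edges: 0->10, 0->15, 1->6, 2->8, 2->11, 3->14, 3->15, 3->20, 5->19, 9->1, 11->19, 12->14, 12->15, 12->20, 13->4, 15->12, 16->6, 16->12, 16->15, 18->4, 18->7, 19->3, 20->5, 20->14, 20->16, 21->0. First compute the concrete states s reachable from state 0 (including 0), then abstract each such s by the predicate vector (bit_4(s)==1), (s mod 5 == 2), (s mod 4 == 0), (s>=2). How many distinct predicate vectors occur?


BFS from 0:
Concrete reachable: {0, 3, 5, 6, 10, 12, 14, 15, 16, 19, 20}
Abstract via predicates (bit_4(s)==1), (s mod 5 == 2), (s mod 4 == 0), (s>=2):
  (0,0,0,1) <- {3, 5, 6, 10, 14, 15}
  (0,0,1,0) <- {0}
  (0,1,1,1) <- {12}
  (1,0,0,1) <- {19}
  (1,0,1,1) <- {16, 20}
Distinct abstract states = 5

5


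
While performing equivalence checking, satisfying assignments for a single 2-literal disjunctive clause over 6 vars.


Step 1: Total=2^6=64
Step 2: Unsat when all 2 false: 2^4=16
Step 3: Sat=64-16=48

48


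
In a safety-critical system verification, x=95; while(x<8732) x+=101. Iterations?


Step 1: x goes from 95 toward 8732 by 101; the body runs while x<8732, so iterations = ceil((bound-start)/step)
Step 2: Distance=8637
Step 3: ceil(8637/101)=86

86


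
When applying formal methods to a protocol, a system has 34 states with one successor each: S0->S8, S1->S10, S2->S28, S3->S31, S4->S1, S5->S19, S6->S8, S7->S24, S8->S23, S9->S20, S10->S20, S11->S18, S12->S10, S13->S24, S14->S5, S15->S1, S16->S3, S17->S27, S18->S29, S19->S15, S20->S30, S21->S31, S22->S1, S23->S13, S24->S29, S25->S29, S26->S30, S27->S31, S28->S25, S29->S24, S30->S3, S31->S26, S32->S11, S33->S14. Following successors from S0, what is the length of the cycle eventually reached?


Trace from S0 until a state repeats:
  S0 -> S8 -> S23 -> S13 -> S24 -> S29 -> S24
S24 first seen at step 4, revisited at step 6.
Cycle length = 6 - 4 = 2

2


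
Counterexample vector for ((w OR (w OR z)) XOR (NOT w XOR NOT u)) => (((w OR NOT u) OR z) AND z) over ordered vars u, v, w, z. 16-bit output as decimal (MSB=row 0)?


F1 = ((w OR (w OR z)) XOR (NOT w XOR NOT u))
F2 = (((w OR NOT u) OR z) AND z)
Counterexample to F1=>F2 is where F1=1 and F2=0.
Evaluate each row (bits = u,v,w,z, MSB first):
  row 0 [0000]: F1=0 F2=0 -> F1&~F2 -> 0
  row 1 [0001]: F1=1 F2=1 -> F1&~F2 -> 0
  row 2 [0010]: F1=0 F2=0 -> F1&~F2 -> 0
  row 3 [0011]: F1=0 F2=1 -> F1&~F2 -> 0
  row 4 [0100]: F1=0 F2=0 -> F1&~F2 -> 0
  row 5 [0101]: F1=1 F2=1 -> F1&~F2 -> 0
  row 6 [0110]: F1=0 F2=0 -> F1&~F2 -> 0
  row 7 [0111]: F1=0 F2=1 -> F1&~F2 -> 0
  row 8 [1000]: F1=1 F2=0 -> F1&~F2 -> 1
  row 9 [1001]: F1=0 F2=1 -> F1&~F2 -> 0
  row 10 [1010]: F1=1 F2=0 -> F1&~F2 -> 1
  row 11 [1011]: F1=1 F2=1 -> F1&~F2 -> 0
  row 12 [1100]: F1=1 F2=0 -> F1&~F2 -> 1
  row 13 [1101]: F1=0 F2=1 -> F1&~F2 -> 0
  row 14 [1110]: F1=1 F2=0 -> F1&~F2 -> 1
  row 15 [1111]: F1=1 F2=1 -> F1&~F2 -> 0
Full result column, 4 rows per line (u,v fixed per line; w,z runs 00..11 left to right):
  rows 0-3 [u,v=00]: 0000  = hex 0
  rows 4-7 [u,v=01]: 0000  = hex 0
  rows 8-11 [u,v=10]: 1010  = hex A
  rows 12-15 [u,v=11]: 1010  = hex A
Counterexample vector (row 0 .. row 15) = 0000000010101010
Output column grouped in 4s = 0000 0000 1010 1010 = 0x00AA
Convert to decimal digit by digit (value = value*16 + digit):
  0 -> 0
  0*16 + 0 = 0
  0*16 + 10 (A) = 10
  10*16 + 10 (A) = 170
Decimal = 170

170


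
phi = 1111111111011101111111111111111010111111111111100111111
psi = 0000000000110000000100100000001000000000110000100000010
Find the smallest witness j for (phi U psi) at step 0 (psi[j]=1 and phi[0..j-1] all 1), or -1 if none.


(phi U psi) at 0: need smallest j with psi[j]=1 and phi[i]=1 for all i in [0,j).
Scan from step 0:
  step 0: phi=1, psi=0 -> continue
  step 1: phi=1, psi=0 -> continue
  step 2: phi=1, psi=0 -> continue
  step 3: phi=1, psi=0 -> continue
  step 10: psi=1 and phi held for [0,10) -> witness found
Witness step = 10

10


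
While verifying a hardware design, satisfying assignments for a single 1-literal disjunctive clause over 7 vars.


Step 1: Total=2^7=128
Step 2: Unsat when all 1 false: 2^6=64
Step 3: Sat=128-64=64

64


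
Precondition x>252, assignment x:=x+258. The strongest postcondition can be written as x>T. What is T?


Formula: sp(P, x:=E) = exists old_x. (x = E[old_x/x]) AND P[old_x/x] (old_x is the value of x before the assignment; eliminate old_x by solving x = E[old_x/x] for old_x)
Step 1: Precondition P: x>252, i.e. old_x > 252
Step 2: Assignment gives x = old_x + 258, so old_x = x - 258
Step 3: Substitute into P: x - 258 > 252
Step 4: Simplify: x > 252+258 = 510

510


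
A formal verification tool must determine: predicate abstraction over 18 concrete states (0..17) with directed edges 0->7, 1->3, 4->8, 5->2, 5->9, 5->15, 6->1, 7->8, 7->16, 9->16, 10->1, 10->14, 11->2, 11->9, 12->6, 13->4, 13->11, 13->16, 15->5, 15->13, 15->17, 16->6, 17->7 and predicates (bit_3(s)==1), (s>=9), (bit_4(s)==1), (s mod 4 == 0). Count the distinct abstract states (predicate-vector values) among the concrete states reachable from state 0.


BFS from 0:
Concrete reachable: {0, 1, 3, 6, 7, 8, 16}
Abstract via predicates (bit_3(s)==1), (s>=9), (bit_4(s)==1), (s mod 4 == 0):
  (0,0,0,0) <- {1, 3, 6, 7}
  (0,0,0,1) <- {0}
  (0,1,1,1) <- {16}
  (1,0,0,1) <- {8}
Distinct abstract states = 4

4


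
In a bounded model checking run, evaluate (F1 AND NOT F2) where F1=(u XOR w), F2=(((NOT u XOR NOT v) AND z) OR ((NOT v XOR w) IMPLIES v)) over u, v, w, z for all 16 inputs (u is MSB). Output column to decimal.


F1 = (u XOR w)
F2 = (((NOT u XOR NOT v) AND z) OR ((NOT v XOR w) IMPLIES v))
Counterexample to F1=>F2 is where F1=1 and F2=0.
Evaluate each row (bits = u,v,w,z, MSB first):
  row 0 [0000]: F1=0 F2=0 -> F1&~F2 -> 0
  row 1 [0001]: F1=0 F2=0 -> F1&~F2 -> 0
  row 2 [0010]: F1=1 F2=1 -> F1&~F2 -> 0
  row 3 [0011]: F1=1 F2=1 -> F1&~F2 -> 0
  row 4 [0100]: F1=0 F2=1 -> F1&~F2 -> 0
  row 5 [0101]: F1=0 F2=1 -> F1&~F2 -> 0
  row 6 [0110]: F1=1 F2=1 -> F1&~F2 -> 0
  row 7 [0111]: F1=1 F2=1 -> F1&~F2 -> 0
  row 8 [1000]: F1=1 F2=0 -> F1&~F2 -> 1
  row 9 [1001]: F1=1 F2=1 -> F1&~F2 -> 0
  row 10 [1010]: F1=0 F2=1 -> F1&~F2 -> 0
  row 11 [1011]: F1=0 F2=1 -> F1&~F2 -> 0
  row 12 [1100]: F1=1 F2=1 -> F1&~F2 -> 0
  row 13 [1101]: F1=1 F2=1 -> F1&~F2 -> 0
  row 14 [1110]: F1=0 F2=1 -> F1&~F2 -> 0
  row 15 [1111]: F1=0 F2=1 -> F1&~F2 -> 0
Full result column, 4 rows per line (u,v fixed per line; w,z runs 00..11 left to right):
  rows 0-3 [u,v=00]: 0000  = hex 0
  rows 4-7 [u,v=01]: 0000  = hex 0
  rows 8-11 [u,v=10]: 1000  = hex 8
  rows 12-15 [u,v=11]: 0000  = hex 0
Counterexample vector (row 0 .. row 15) = 0000000010000000
Output column grouped in 4s = 0000 0000 1000 0000 = 0x0080
Convert to decimal digit by digit (value = value*16 + digit):
  0 -> 0
  0*16 + 0 = 0
  0*16 + 8 = 8
  8*16 + 0 = 128
Decimal = 128

128


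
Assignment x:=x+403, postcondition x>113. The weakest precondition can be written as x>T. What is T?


Formula: wp(x:=E, P) = P[E/x] (substitute E for x in postcondition)
Step 1: Postcondition: x>113
Step 2: Substitute x+403 for x: x+403>113
Step 3: Solve for x: x > 113-403 = -290

-290


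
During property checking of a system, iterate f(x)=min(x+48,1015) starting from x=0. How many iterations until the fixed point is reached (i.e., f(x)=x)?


Step 1: x=0, cap=1015, increment=48
Step 2: x grows by 48 each step until capped at 1015; fixed point is x=1015
Step 3: iterations = ceil(1015/48) = 22

22


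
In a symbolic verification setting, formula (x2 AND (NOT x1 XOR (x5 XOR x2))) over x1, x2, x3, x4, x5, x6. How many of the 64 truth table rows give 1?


Formula: (x2 AND (NOT x1 XOR (x5 XOR x2))) over 6 vars (64 rows)
Evaluate each row (x1, x2, x3, x4, x5, x6 as bits, MSB first):
  row 0 [000000]: (0 AND (NOT 0 XOR (0 XOR 0))) -> 0
  row 1 [000001]: (0 AND (NOT 0 XOR (0 XOR 0))) -> 0
  row 2 [000010]: (0 AND (NOT 0 XOR (1 XOR 0))) -> 0
  row 3 [000011]: (0 AND (NOT 0 XOR (1 XOR 0))) -> 0
  row 4 [000100]: (0 AND (NOT 0 XOR (0 XOR 0))) -> 0
  (every remaining row is evaluated the same way; all 64 results are listed next)
Full result column, 8 rows per line (x1,x2,x3 fixed per line; x4,x5,x6 runs 000..111 left to right):
  rows 0-7 [x1,x2,x3=000]: 00000000  (ones: 0)
  rows 8-15 [x1,x2,x3=001]: 00000000  (ones: 0)
  rows 16-23 [x1,x2,x3=010]: 00110011  (ones: 4)
  rows 24-31 [x1,x2,x3=011]: 00110011  (ones: 4)
  rows 32-39 [x1,x2,x3=100]: 00000000  (ones: 0)
  rows 40-47 [x1,x2,x3=101]: 00000000  (ones: 0)
  rows 48-55 [x1,x2,x3=110]: 11001100  (ones: 4)
  rows 56-63 [x1,x2,x3=111]: 11001100  (ones: 4)
Count of 1-rows = 0+0+4+4+0+0+4+4 = 16

16


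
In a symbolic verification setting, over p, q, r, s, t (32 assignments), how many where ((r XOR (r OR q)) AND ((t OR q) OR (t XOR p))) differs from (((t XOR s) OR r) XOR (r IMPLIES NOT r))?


F1 = ((r XOR (r OR q)) AND ((t OR q) OR (t XOR p)))
F2 = (((t XOR s) OR r) XOR (r IMPLIES NOT r))
Evaluate both on each of 32 rows (bits = p,q,r,s,t):
  row 0 [00000]: F1=0 F2=1 (differ) -> 1
  row 1 [00001]: F1=0 F2=0 -> 0
  row 2 [00010]: F1=0 F2=0 -> 0
  row 3 [00011]: F1=0 F2=1 (differ) -> 1
  row 4 [00100]: F1=0 F2=1 (differ) -> 1
  row 5 [00101]: F1=0 F2=1 (differ) -> 1
  row 6 [00110]: F1=0 F2=1 (differ) -> 1
  row 7 [00111]: F1=0 F2=1 (differ) -> 1
  row 8 [01000]: F1=1 F2=1 -> 0
  row 9 [01001]: F1=1 F2=0 (differ) -> 1
  row 10 [01010]: F1=1 F2=0 (differ) -> 1
  row 11 [01011]: F1=1 F2=1 -> 0
  row 12 [01100]: F1=0 F2=1 (differ) -> 1
  row 13 [01101]: F1=0 F2=1 (differ) -> 1
  row 14 [01110]: F1=0 F2=1 (differ) -> 1
  row 15 [01111]: F1=0 F2=1 (differ) -> 1
  row 16 [10000]: F1=0 F2=1 (differ) -> 1
  row 17 [10001]: F1=0 F2=0 -> 0
  row 18 [10010]: F1=0 F2=0 -> 0
  row 19 [10011]: F1=0 F2=1 (differ) -> 1
  row 20 [10100]: F1=0 F2=1 (differ) -> 1
  row 21 [10101]: F1=0 F2=1 (differ) -> 1
  row 22 [10110]: F1=0 F2=1 (differ) -> 1
  row 23 [10111]: F1=0 F2=1 (differ) -> 1
  row 24 [11000]: F1=1 F2=1 -> 0
  row 25 [11001]: F1=1 F2=0 (differ) -> 1
  row 26 [11010]: F1=1 F2=0 (differ) -> 1
  row 27 [11011]: F1=1 F2=1 -> 0
  row 28 [11100]: F1=0 F2=1 (differ) -> 1
  row 29 [11101]: F1=0 F2=1 (differ) -> 1
  row 30 [11110]: F1=0 F2=1 (differ) -> 1
  row 31 [11111]: F1=0 F2=1 (differ) -> 1
Full result column, 8 rows per line (p,q fixed per line; r,s,t runs 000..111 left to right):
  rows 0-7 [p,q=00]: 10011111  (ones: 6)
  rows 8-15 [p,q=01]: 01101111  (ones: 6)
  rows 16-23 [p,q=10]: 10011111  (ones: 6)
  rows 24-31 [p,q=11]: 01101111  (ones: 6)
Disagreements = 6+6+6+6 = 24

24


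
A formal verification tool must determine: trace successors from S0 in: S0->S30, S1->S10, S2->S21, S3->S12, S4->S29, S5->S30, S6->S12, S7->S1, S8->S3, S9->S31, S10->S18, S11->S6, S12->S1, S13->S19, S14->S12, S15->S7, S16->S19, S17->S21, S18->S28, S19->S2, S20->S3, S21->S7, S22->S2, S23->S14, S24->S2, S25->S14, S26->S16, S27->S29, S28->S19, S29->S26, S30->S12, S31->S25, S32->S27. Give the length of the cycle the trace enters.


Trace from S0 until a state repeats:
  S0 -> S30 -> S12 -> S1 -> S10 -> S18 -> S28 -> S19 -> S2 -> S21 -> S7 -> S1
S1 first seen at step 3, revisited at step 11.
Cycle length = 11 - 3 = 8

8


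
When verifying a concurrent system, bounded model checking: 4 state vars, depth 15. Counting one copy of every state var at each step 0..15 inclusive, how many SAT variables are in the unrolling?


BMC unrolls to depth k, creating one copy of each state var for steps 0..k.
Step count = 15 + 1 = 16 (steps 0 through 15)
Vars per step = 4
Total = 4 * 16 = 64

64


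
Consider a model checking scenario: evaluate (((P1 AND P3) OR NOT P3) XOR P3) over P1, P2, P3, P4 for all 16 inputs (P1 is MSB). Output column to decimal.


Formula: (((P1 AND P3) OR NOT P3) XOR P3) over P1, P2, P3, P4 (16 rows)
Evaluate each row (bits = P1,P2,P3,P4, MSB first):
  row 0 [0000]: (((0 AND 0) OR NOT 0) XOR 0) -> 1
  row 1 [0001]: (((0 AND 0) OR NOT 0) XOR 0) -> 1
  row 2 [0010]: (((0 AND 1) OR NOT 1) XOR 1) -> 1
  row 3 [0011]: (((0 AND 1) OR NOT 1) XOR 1) -> 1
  row 4 [0100]: (((0 AND 0) OR NOT 0) XOR 0) -> 1
  row 5 [0101]: (((0 AND 0) OR NOT 0) XOR 0) -> 1
  row 6 [0110]: (((0 AND 1) OR NOT 1) XOR 1) -> 1
  row 7 [0111]: (((0 AND 1) OR NOT 1) XOR 1) -> 1
  row 8 [1000]: (((1 AND 0) OR NOT 0) XOR 0) -> 1
  row 9 [1001]: (((1 AND 0) OR NOT 0) XOR 0) -> 1
  row 10 [1010]: (((1 AND 1) OR NOT 1) XOR 1) -> 0
  row 11 [1011]: (((1 AND 1) OR NOT 1) XOR 1) -> 0
  row 12 [1100]: (((1 AND 0) OR NOT 0) XOR 0) -> 1
  row 13 [1101]: (((1 AND 0) OR NOT 0) XOR 0) -> 1
  row 14 [1110]: (((1 AND 1) OR NOT 1) XOR 1) -> 0
  row 15 [1111]: (((1 AND 1) OR NOT 1) XOR 1) -> 0
Full result column, 4 rows per line (P1,P2 fixed per line; P3,P4 runs 00..11 left to right):
  rows 0-3 [P1,P2=00]: 1111  = hex F
  rows 4-7 [P1,P2=01]: 1111  = hex F
  rows 8-11 [P1,P2=10]: 1100  = hex C
  rows 12-15 [P1,P2=11]: 1100  = hex C
Output column (row 0 .. row 15) = 1111111111001100
Output column grouped in 4s = 1111 1111 1100 1100 = 0xFFCC
Convert to decimal digit by digit (value = value*16 + digit):
  F -> 15
  15*16 + 15 (F) = 255
  255*16 + 12 (C) = 4092
  4092*16 + 12 (C) = 65484
Decimal = 65484

65484


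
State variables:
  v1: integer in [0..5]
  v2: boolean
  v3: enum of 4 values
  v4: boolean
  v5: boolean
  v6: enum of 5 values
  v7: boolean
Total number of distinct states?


State space = product of domain sizes of all variables.
Domain sizes:
  v1 (integer in [0..5]): 6
  v2 (boolean): 2
  v3 (enum of 4 values): 4
  v4 (boolean): 2
  v5 (boolean): 2
  v6 (enum of 5 values): 5
  v7 (boolean): 2
Product = 6 * 2 * 4 * 2 * 2 * 5 * 2 = 1920

1920


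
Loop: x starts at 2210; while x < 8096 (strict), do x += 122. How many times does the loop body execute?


Step 1: x goes from 2210 toward 8096 by 122; the body runs while x<8096, so iterations = ceil((bound-start)/step)
Step 2: Distance=5886
Step 3: ceil(5886/122)=49

49


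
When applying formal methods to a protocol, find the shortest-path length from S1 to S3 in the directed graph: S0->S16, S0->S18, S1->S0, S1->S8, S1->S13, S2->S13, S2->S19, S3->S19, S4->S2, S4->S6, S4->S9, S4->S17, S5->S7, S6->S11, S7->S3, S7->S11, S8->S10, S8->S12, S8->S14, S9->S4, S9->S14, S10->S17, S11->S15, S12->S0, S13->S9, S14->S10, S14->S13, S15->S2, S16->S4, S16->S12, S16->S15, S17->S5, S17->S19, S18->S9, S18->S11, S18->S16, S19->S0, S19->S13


BFS layer-by-layer from S1:
  dist 0: {S1}
  dist 1: {S0, S8, S13}
  dist 2: {S9, S10, S12, S14, S16, S18}
  dist 3: {S4, S11, S15, S17}
  dist 4: {S2, S5, S6, S19}
  dist 5: {S7}
  dist 6: {S3}
  -> S3 reached at distance 6
Shortest path length = 6

6


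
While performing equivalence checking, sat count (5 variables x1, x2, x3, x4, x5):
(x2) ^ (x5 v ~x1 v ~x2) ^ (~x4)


CNF with 3 clauses over 5 vars (32 assignments).
An assignment satisfies CNF iff every clause has >=1 true literal.
Check each row (bits = x1,x2,x3,x4,x5; clause T/F shown):
  row 0 [00000]: clauses=FTT -> 0
  row 1 [00001]: clauses=FTT -> 0
  row 2 [00010]: clauses=FTF -> 0
  row 3 [00011]: clauses=FTF -> 0
  row 4 [00100]: clauses=FTT -> 0
  row 5 [00101]: clauses=FTT -> 0
  row 6 [00110]: clauses=FTF -> 0
  row 7 [00111]: clauses=FTF -> 0
  row 8 [01000]: clauses=TTT -> 1
  row 9 [01001]: clauses=TTT -> 1
  row 10 [01010]: clauses=TTF -> 0
  row 11 [01011]: clauses=TTF -> 0
  row 12 [01100]: clauses=TTT -> 1
  row 13 [01101]: clauses=TTT -> 1
  row 14 [01110]: clauses=TTF -> 0
  row 15 [01111]: clauses=TTF -> 0
  row 16 [10000]: clauses=FTT -> 0
  row 17 [10001]: clauses=FTT -> 0
  row 18 [10010]: clauses=FTF -> 0
  row 19 [10011]: clauses=FTF -> 0
  row 20 [10100]: clauses=FTT -> 0
  row 21 [10101]: clauses=FTT -> 0
  row 22 [10110]: clauses=FTF -> 0
  row 23 [10111]: clauses=FTF -> 0
  row 24 [11000]: clauses=TFT -> 0
  row 25 [11001]: clauses=TTT -> 1
  row 26 [11010]: clauses=TFF -> 0
  row 27 [11011]: clauses=TTF -> 0
  row 28 [11100]: clauses=TFT -> 0
  row 29 [11101]: clauses=TTT -> 1
  row 30 [11110]: clauses=TFF -> 0
  row 31 [11111]: clauses=TTF -> 0
Full result column, 8 rows per line (x1,x2 fixed per line; x3,x4,x5 runs 000..111 left to right):
  rows 0-7 [x1,x2=00]: 00000000  (ones: 0)
  rows 8-15 [x1,x2=01]: 11001100  (ones: 4)
  rows 16-23 [x1,x2=10]: 00000000  (ones: 0)
  rows 24-31 [x1,x2=11]: 01000100  (ones: 2)
Satisfying assignments = 0+4+0+2 = 6

6


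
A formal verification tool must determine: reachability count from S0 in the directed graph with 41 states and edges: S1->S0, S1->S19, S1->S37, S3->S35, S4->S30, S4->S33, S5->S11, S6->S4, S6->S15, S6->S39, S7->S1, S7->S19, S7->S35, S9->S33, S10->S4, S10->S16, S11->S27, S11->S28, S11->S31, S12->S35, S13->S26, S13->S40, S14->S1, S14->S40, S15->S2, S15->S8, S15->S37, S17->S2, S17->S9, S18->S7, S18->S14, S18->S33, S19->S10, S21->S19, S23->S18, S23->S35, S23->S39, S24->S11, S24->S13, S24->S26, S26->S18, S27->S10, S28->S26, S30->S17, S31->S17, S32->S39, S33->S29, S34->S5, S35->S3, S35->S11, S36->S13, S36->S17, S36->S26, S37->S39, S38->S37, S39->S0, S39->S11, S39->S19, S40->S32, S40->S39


BFS from S0:
  layer 0: {S0}
Reachable set: {S0}
Count = 1

1


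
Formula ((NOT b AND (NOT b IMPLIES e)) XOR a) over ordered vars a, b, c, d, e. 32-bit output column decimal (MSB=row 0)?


Formula: ((NOT b AND (NOT b IMPLIES e)) XOR a) over a, b, c, d, e (32 rows)
Evaluate each row (bits = a,b,c,d,e, MSB first):
  row 0 [00000]: ((NOT 0 AND (NOT 0 IMPLIES 0)) XOR 0) -> 0
  row 1 [00001]: ((NOT 0 AND (NOT 0 IMPLIES 1)) XOR 0) -> 1
  row 2 [00010]: ((NOT 0 AND (NOT 0 IMPLIES 0)) XOR 0) -> 0
  row 3 [00011]: ((NOT 0 AND (NOT 0 IMPLIES 1)) XOR 0) -> 1
  row 4 [00100]: ((NOT 0 AND (NOT 0 IMPLIES 0)) XOR 0) -> 0
  row 5 [00101]: ((NOT 0 AND (NOT 0 IMPLIES 1)) XOR 0) -> 1
  row 6 [00110]: ((NOT 0 AND (NOT 0 IMPLIES 0)) XOR 0) -> 0
  row 7 [00111]: ((NOT 0 AND (NOT 0 IMPLIES 1)) XOR 0) -> 1
  row 8 [01000]: ((NOT 1 AND (NOT 1 IMPLIES 0)) XOR 0) -> 0
  row 9 [01001]: ((NOT 1 AND (NOT 1 IMPLIES 1)) XOR 0) -> 0
  row 10 [01010]: ((NOT 1 AND (NOT 1 IMPLIES 0)) XOR 0) -> 0
  row 11 [01011]: ((NOT 1 AND (NOT 1 IMPLIES 1)) XOR 0) -> 0
  row 12 [01100]: ((NOT 1 AND (NOT 1 IMPLIES 0)) XOR 0) -> 0
  row 13 [01101]: ((NOT 1 AND (NOT 1 IMPLIES 1)) XOR 0) -> 0
  row 14 [01110]: ((NOT 1 AND (NOT 1 IMPLIES 0)) XOR 0) -> 0
  row 15 [01111]: ((NOT 1 AND (NOT 1 IMPLIES 1)) XOR 0) -> 0
  row 16 [10000]: ((NOT 0 AND (NOT 0 IMPLIES 0)) XOR 1) -> 1
  row 17 [10001]: ((NOT 0 AND (NOT 0 IMPLIES 1)) XOR 1) -> 0
  row 18 [10010]: ((NOT 0 AND (NOT 0 IMPLIES 0)) XOR 1) -> 1
  row 19 [10011]: ((NOT 0 AND (NOT 0 IMPLIES 1)) XOR 1) -> 0
  row 20 [10100]: ((NOT 0 AND (NOT 0 IMPLIES 0)) XOR 1) -> 1
  row 21 [10101]: ((NOT 0 AND (NOT 0 IMPLIES 1)) XOR 1) -> 0
  row 22 [10110]: ((NOT 0 AND (NOT 0 IMPLIES 0)) XOR 1) -> 1
  row 23 [10111]: ((NOT 0 AND (NOT 0 IMPLIES 1)) XOR 1) -> 0
  row 24 [11000]: ((NOT 1 AND (NOT 1 IMPLIES 0)) XOR 1) -> 1
  row 25 [11001]: ((NOT 1 AND (NOT 1 IMPLIES 1)) XOR 1) -> 1
  row 26 [11010]: ((NOT 1 AND (NOT 1 IMPLIES 0)) XOR 1) -> 1
  row 27 [11011]: ((NOT 1 AND (NOT 1 IMPLIES 1)) XOR 1) -> 1
  row 28 [11100]: ((NOT 1 AND (NOT 1 IMPLIES 0)) XOR 1) -> 1
  row 29 [11101]: ((NOT 1 AND (NOT 1 IMPLIES 1)) XOR 1) -> 1
  row 30 [11110]: ((NOT 1 AND (NOT 1 IMPLIES 0)) XOR 1) -> 1
  row 31 [11111]: ((NOT 1 AND (NOT 1 IMPLIES 1)) XOR 1) -> 1
Full result column, 4 rows per line (a,b,c fixed per line; d,e runs 00..11 left to right):
  rows 0-3 [a,b,c=000]: 0101  = hex 5
  rows 4-7 [a,b,c=001]: 0101  = hex 5
  rows 8-11 [a,b,c=010]: 0000  = hex 0
  rows 12-15 [a,b,c=011]: 0000  = hex 0
  rows 16-19 [a,b,c=100]: 1010  = hex A
  rows 20-23 [a,b,c=101]: 1010  = hex A
  rows 24-27 [a,b,c=110]: 1111  = hex F
  rows 28-31 [a,b,c=111]: 1111  = hex F
Output column (row 0 .. row 31) = 01010101000000001010101011111111
Output column grouped in 4s = 0101 0101 0000 0000 1010 1010 1111 1111 = 0x5500AAFF
Convert to decimal digit by digit (value = value*16 + digit):
  5 -> 5
  5*16 + 5 = 85
  85*16 + 0 = 1360
  1360*16 + 0 = 21760
  21760*16 + 10 (A) = 348170
  348170*16 + 10 (A) = 5570730
  5570730*16 + 15 (F) = 89131695
  89131695*16 + 15 (F) = 1426107135
Decimal = 1426107135

1426107135


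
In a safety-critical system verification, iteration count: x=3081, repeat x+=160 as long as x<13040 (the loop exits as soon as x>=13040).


Step 1: x goes from 3081 toward 13040 by 160; the body runs while x<13040, so iterations = ceil((bound-start)/step)
Step 2: Distance=9959
Step 3: ceil(9959/160)=63

63


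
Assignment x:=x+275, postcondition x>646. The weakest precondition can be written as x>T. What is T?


Formula: wp(x:=E, P) = P[E/x] (substitute E for x in postcondition)
Step 1: Postcondition: x>646
Step 2: Substitute x+275 for x: x+275>646
Step 3: Solve for x: x > 646-275 = 371

371


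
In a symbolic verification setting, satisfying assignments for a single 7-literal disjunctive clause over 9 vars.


Step 1: Total=2^9=512
Step 2: Unsat when all 7 false: 2^2=4
Step 3: Sat=512-4=508

508


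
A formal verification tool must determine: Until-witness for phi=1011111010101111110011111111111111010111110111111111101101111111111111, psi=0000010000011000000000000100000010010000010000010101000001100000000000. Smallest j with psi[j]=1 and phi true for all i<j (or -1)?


(phi U psi) at 0: need smallest j with psi[j]=1 and phi[i]=1 for all i in [0,j).
Scan from step 0:
  step 0: phi=1, psi=0 -> continue
  step 1: phi=0 -> phi-prefix broken from here
  step 5: psi=1 but phi already failed -> not a witness
  step 11: psi=1 but phi already failed -> not a witness
  step 12: psi=1 but phi already failed -> not a witness
  step 25: psi=1 but phi already failed -> not a witness
  step 32: psi=1 but phi already failed -> not a witness
  step 35: psi=1 but phi already failed -> not a witness
  step 41: psi=1 but phi already failed -> not a witness
  step 47: psi=1 but phi already failed -> not a witness
  step 49: psi=1 but phi already failed -> not a witness
  step 51: psi=1 but phi already failed -> not a witness
  step 57: psi=1 but phi already failed -> not a witness
  step 58: psi=1 but phi already failed -> not a witness
  end of trace: no witness -> -1
Witness step = -1

-1


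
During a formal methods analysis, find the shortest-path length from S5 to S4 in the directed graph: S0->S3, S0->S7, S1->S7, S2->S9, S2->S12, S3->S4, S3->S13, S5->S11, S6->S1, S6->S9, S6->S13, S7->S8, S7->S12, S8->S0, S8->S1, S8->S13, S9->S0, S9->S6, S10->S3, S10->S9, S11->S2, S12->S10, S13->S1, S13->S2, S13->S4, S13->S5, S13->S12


BFS layer-by-layer from S5:
  dist 0: {S5}
  dist 1: {S11}
  dist 2: {S2}
  dist 3: {S9, S12}
  dist 4: {S0, S6, S10}
  dist 5: {S1, S3, S7, S13}
  dist 6: {S4, S8}
  -> S4 reached at distance 6
Shortest path length = 6

6


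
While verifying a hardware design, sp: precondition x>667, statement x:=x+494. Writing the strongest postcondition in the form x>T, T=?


Formula: sp(P, x:=E) = exists old_x. (x = E[old_x/x]) AND P[old_x/x] (old_x is the value of x before the assignment; eliminate old_x by solving x = E[old_x/x] for old_x)
Step 1: Precondition P: x>667, i.e. old_x > 667
Step 2: Assignment gives x = old_x + 494, so old_x = x - 494
Step 3: Substitute into P: x - 494 > 667
Step 4: Simplify: x > 667+494 = 1161

1161


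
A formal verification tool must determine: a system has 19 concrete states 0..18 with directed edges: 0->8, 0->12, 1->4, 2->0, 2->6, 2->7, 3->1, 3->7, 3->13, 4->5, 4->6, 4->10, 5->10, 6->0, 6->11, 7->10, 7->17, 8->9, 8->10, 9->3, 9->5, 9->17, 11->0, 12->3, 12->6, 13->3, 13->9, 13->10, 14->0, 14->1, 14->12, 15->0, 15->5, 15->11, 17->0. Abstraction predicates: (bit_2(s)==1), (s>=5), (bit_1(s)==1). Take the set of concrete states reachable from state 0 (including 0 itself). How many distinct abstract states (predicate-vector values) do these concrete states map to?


BFS from 0:
Concrete reachable: {0, 1, 3, 4, 5, 6, 7, 8, 9, 10, 11, 12, 13, 17}
Abstract via predicates (bit_2(s)==1), (s>=5), (bit_1(s)==1):
  (0,0,0) <- {0, 1}
  (0,0,1) <- {3}
  (0,1,0) <- {8, 9, 17}
  (0,1,1) <- {10, 11}
  (1,0,0) <- {4}
  (1,1,0) <- {5, 12, 13}
  (1,1,1) <- {6, 7}
Distinct abstract states = 7

7


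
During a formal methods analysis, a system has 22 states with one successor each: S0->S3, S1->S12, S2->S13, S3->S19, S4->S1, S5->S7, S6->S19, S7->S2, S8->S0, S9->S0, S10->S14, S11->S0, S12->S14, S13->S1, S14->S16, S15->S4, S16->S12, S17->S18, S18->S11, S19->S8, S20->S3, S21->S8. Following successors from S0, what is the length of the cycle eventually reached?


Trace from S0 until a state repeats:
  S0 -> S3 -> S19 -> S8 -> S0
S0 first seen at step 0, revisited at step 4.
Cycle length = 4 - 0 = 4

4


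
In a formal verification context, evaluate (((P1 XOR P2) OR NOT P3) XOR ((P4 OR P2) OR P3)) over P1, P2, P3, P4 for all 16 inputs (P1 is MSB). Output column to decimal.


Formula: (((P1 XOR P2) OR NOT P3) XOR ((P4 OR P2) OR P3)) over P1, P2, P3, P4 (16 rows)
Evaluate each row (bits = P1,P2,P3,P4, MSB first):
  row 0 [0000]: (((0 XOR 0) OR NOT 0) XOR ((0 OR 0) OR 0)) -> 1
  row 1 [0001]: (((0 XOR 0) OR NOT 0) XOR ((1 OR 0) OR 0)) -> 0
  row 2 [0010]: (((0 XOR 0) OR NOT 1) XOR ((0 OR 0) OR 1)) -> 1
  row 3 [0011]: (((0 XOR 0) OR NOT 1) XOR ((1 OR 0) OR 1)) -> 1
  row 4 [0100]: (((0 XOR 1) OR NOT 0) XOR ((0 OR 1) OR 0)) -> 0
  row 5 [0101]: (((0 XOR 1) OR NOT 0) XOR ((1 OR 1) OR 0)) -> 0
  row 6 [0110]: (((0 XOR 1) OR NOT 1) XOR ((0 OR 1) OR 1)) -> 0
  row 7 [0111]: (((0 XOR 1) OR NOT 1) XOR ((1 OR 1) OR 1)) -> 0
  row 8 [1000]: (((1 XOR 0) OR NOT 0) XOR ((0 OR 0) OR 0)) -> 1
  row 9 [1001]: (((1 XOR 0) OR NOT 0) XOR ((1 OR 0) OR 0)) -> 0
  row 10 [1010]: (((1 XOR 0) OR NOT 1) XOR ((0 OR 0) OR 1)) -> 0
  row 11 [1011]: (((1 XOR 0) OR NOT 1) XOR ((1 OR 0) OR 1)) -> 0
  row 12 [1100]: (((1 XOR 1) OR NOT 0) XOR ((0 OR 1) OR 0)) -> 0
  row 13 [1101]: (((1 XOR 1) OR NOT 0) XOR ((1 OR 1) OR 0)) -> 0
  row 14 [1110]: (((1 XOR 1) OR NOT 1) XOR ((0 OR 1) OR 1)) -> 1
  row 15 [1111]: (((1 XOR 1) OR NOT 1) XOR ((1 OR 1) OR 1)) -> 1
Full result column, 4 rows per line (P1,P2 fixed per line; P3,P4 runs 00..11 left to right):
  rows 0-3 [P1,P2=00]: 1011  = hex B
  rows 4-7 [P1,P2=01]: 0000  = hex 0
  rows 8-11 [P1,P2=10]: 1000  = hex 8
  rows 12-15 [P1,P2=11]: 0011  = hex 3
Output column (row 0 .. row 15) = 1011000010000011
Output column grouped in 4s = 1011 0000 1000 0011 = 0xB083
Convert to decimal digit by digit (value = value*16 + digit):
  B -> 11
  11*16 + 0 = 176
  176*16 + 8 = 2824
  2824*16 + 3 = 45187
Decimal = 45187

45187
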